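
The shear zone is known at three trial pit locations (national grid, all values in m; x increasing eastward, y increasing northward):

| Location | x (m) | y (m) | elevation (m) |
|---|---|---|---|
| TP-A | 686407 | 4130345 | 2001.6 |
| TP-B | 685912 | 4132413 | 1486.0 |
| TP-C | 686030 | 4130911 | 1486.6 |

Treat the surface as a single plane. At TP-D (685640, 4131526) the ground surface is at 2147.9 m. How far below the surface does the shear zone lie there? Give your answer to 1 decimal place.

Let the plane be z = a·x + b·y + c.
TP-B−TP-A: −495a + 2068b = −515.6;  TP-C−TP-A: −377a + 566b = −515.
Solving gives a = 1.548034100, b = 0.121217060.
Then c = 2001.6 − a·686407 − b·4130345 = −1561248.12.
At (685640, 4131526): z_contact = 1061394.10 + 500811.43 − 1561248.12 = 957.42 m.
Depth below ground = 2147.9 − 957.42 = 1190.5 m.

1190.5 m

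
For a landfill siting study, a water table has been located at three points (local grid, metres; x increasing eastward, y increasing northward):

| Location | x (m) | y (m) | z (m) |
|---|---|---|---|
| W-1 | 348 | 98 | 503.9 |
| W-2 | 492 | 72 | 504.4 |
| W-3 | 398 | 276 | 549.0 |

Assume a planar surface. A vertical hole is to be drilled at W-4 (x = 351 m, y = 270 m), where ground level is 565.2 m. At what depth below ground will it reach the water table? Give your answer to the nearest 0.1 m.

Two edge vectors: W-1→W-2 = (144, -26, 0.5), W-1→W-3 = (50, 178, 45.1).
Normal n = (W-1→W-2) × (W-1→W-3) = (-1261.6, -6469.4, 26932).
So ∂z/∂x = −n_x/n_z = 0.04684 and ∂z/∂y = −n_y/n_z = 0.24021.
Intercept c from W-1: 503.9 − 16.30 − 23.54 = 464.06.
At (351, 270): z_contact = 16.44 + 64.86 + 464.06 = 545.36 m.
Depth below ground = 565.2 − 545.36 = 19.8 m.

19.8 m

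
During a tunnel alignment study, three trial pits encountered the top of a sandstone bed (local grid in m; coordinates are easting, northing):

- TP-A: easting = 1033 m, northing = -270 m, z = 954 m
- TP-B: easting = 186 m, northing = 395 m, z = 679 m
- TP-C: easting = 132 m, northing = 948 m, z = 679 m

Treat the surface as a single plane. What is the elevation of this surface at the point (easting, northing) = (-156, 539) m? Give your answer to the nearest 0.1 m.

563.7 m

Two edge vectors: TP-A→TP-B = (-847, 665, -275), TP-A→TP-C = (-901, 1218, -275).
Normal n = (TP-A→TP-B) × (TP-A→TP-C) = (152075, 14850, -432481).
So ∂z/∂easting = −n_x/n_z = 0.351634 and ∂z/∂northing = −n_y/n_z = 0.034337.
Intercept c from TP-A: 954 − 363.24 + 9.27 = 600.03.
At (-156, 539): z = −54.9 + 18.5 + 600.03 = 563.7 m.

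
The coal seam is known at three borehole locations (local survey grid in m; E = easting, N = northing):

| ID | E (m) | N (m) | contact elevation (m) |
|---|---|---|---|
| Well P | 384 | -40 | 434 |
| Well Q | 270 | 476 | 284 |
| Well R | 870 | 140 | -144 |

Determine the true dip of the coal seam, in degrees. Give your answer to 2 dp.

48.32°

Two edge vectors: Well P→Well Q = (-114, 516, -150), Well P→Well R = (486, 180, -578).
Normal n = (Well P→Well Q) × (Well P→Well R) = (-271248, -138792, -271296).
So ∂z/∂E = −n_x/n_z = −0.99982 and ∂z/∂N = −n_y/n_z = −0.51159.
Gradient magnitude |∇z| = √(a² + b²) = √(0.99965 + 0.26172) = 1.12311.
True dip = arctan(1.12311) = 48.32°, dipping toward ENE (azimuth ≈ 063°).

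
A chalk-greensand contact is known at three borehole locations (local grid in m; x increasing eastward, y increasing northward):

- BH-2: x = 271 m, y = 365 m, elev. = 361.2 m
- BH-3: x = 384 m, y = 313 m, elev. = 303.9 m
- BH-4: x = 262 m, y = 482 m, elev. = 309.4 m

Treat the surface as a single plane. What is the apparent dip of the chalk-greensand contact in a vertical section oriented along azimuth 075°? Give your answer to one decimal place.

Let the plane be z = a·x + b·y + c.
BH-3−BH-2: 113a − 52b = −57.3;  BH-4−BH-2: −9a + 117b = −51.8.
Solving gives a = −0.73690, b = −0.49942.
Unit vector along 075° is (sin 75°, cos 75°) = (0.9659, 0.2588).
Slope in that direction = a·(0.9659) + b·(0.2588) = −0.84105.
Apparent dip = arctan|0.84105| = 40.1° (true dip is 41.7°, so apparent ≤ true as expected).

40.1°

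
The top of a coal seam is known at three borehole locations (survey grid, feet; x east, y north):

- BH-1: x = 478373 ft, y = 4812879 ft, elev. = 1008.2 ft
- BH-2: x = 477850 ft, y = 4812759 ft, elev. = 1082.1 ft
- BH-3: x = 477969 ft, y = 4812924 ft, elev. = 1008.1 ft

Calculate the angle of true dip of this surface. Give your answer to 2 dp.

Two edge vectors: BH-1→BH-2 = (-523, -120, 73.9), BH-1→BH-3 = (-404, 45, -0.1).
Normal n = (BH-1→BH-2) × (BH-1→BH-3) = (-3313.5, -29907.9, -72015).
So ∂z/∂x = −n_x/n_z = −0.04601 and ∂z/∂y = −n_y/n_z = −0.41530.
Gradient magnitude |∇z| = √(a² + b²) = √(0.00212 + 0.17247) = 0.41784.
True dip = arctan(0.41784) = 22.68°, dipping toward N (azimuth ≈ 006°).

22.68°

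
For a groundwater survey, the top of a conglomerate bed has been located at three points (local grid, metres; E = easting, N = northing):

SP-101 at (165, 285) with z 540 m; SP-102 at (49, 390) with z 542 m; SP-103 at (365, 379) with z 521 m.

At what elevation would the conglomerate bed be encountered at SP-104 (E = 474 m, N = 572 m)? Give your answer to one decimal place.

Let the plane be z = a·E + b·N + c.
SP-102−SP-101: −116a + 105b = 2;  SP-103−SP-101: 200a + 94b = −19.
Solving gives a = −0.06842, b = −0.05654.
Then c = 540 − a·165 − b·285 = 567.41.
At (474, 572): z = −32.4 − 32.3 + 567.41 = 502.6 m.

502.6 m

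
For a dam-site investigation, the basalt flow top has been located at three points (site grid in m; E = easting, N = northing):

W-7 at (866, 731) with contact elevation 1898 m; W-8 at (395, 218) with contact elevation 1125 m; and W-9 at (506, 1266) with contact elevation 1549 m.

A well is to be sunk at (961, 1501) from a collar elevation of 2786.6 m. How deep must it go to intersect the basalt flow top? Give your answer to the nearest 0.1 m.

Two edge vectors: W-7→W-8 = (-471, -513, -773), W-7→W-9 = (-360, 535, -349).
Normal n = (W-7→W-8) × (W-7→W-9) = (592592, 113901, -436665).
So ∂z/∂E = −n_x/n_z = 1.357086 and ∂z/∂N = −n_y/n_z = 0.260843.
Intercept c from W-7: 1898 − 1175.24 − 190.68 = 532.09.
At (961, 1501): z_contact = 1304.16 + 391.53 + 532.09 = 2227.77 m.
Depth below ground = 2786.6 − 2227.77 = 558.8 m.

558.8 m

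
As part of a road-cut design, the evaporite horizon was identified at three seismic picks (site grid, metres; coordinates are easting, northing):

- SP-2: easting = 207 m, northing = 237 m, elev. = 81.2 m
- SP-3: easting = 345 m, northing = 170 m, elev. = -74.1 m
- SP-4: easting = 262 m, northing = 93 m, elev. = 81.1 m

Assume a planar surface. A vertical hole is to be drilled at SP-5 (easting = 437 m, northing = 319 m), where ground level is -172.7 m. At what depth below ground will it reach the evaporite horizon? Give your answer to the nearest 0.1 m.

Two edge vectors: SP-2→SP-3 = (138, -67, -155.3), SP-2→SP-4 = (55, -144, -0.1).
Normal n = (SP-2→SP-3) × (SP-2→SP-4) = (-22356.5, -8527.7, -16187).
So ∂z/∂easting = −n_x/n_z = −1.38114 and ∂z/∂northing = −n_y/n_z = −0.52682.
Intercept c from SP-2: 81.2 + 285.90 + 124.86 = 491.95.
At (437, 319): z_contact = −603.56 − 168.06 + 491.95 = -279.66 m.
Depth below ground = -172.7 − (-279.66) = 107.0 m.

107.0 m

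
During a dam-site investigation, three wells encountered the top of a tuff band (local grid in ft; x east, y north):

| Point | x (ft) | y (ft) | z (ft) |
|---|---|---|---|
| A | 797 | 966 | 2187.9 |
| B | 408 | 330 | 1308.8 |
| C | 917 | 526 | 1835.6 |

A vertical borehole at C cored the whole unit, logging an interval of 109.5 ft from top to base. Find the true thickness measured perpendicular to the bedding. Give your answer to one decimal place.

70.8 ft

Let the plane be z = a·x + b·y + c.
B−A: −389a − 636b = −879.1;  C−A: 120a − 440b = −352.3.
Solving gives a = 0.65759, b = 0.98003.
|∇z| = √(a²+b²) = 1.18020, so dip δ = arctan(1.18020) = 49.72°.
True thickness = vertical thickness × cos δ = 109.5 × cos 49.72° = 70.8 ft.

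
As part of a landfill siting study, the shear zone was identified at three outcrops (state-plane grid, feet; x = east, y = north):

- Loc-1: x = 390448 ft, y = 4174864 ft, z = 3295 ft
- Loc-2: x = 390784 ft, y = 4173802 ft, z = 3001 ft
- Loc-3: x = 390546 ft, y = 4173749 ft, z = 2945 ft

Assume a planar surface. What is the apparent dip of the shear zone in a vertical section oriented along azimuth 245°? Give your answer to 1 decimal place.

15.9°

Let the plane be z = a·x + b·y + c.
Loc-2−Loc-1: 336a − 1062b = −294;  Loc-3−Loc-1: 98a − 1115b = −350.
Solving gives a = 0.16222, b = 0.32816.
Unit vector along 245° is (sin 245°, cos 245°) = (-0.9063, -0.4226).
Slope in that direction = a·(-0.9063) + b·(-0.4226) = −0.28570.
Apparent dip = arctan|0.28570| = 15.9° (true dip is 20.1°, so apparent ≤ true as expected).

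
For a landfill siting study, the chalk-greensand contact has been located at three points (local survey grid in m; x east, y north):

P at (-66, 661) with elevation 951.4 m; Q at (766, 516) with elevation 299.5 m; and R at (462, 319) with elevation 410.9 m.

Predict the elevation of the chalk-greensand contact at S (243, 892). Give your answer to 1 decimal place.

Let the plane be z = a·x + b·y + c.
Q−P: 832a − 145b = −651.9;  R−P: 528a − 342b = −540.5.
Solving gives a = −0.69514, b = 0.50722.
Then c = 951.4 − a·-66 − b·661 = 570.25.
At (243, 892): z = −168.9 + 452.4 + 570.25 = 853.8 m.

853.8 m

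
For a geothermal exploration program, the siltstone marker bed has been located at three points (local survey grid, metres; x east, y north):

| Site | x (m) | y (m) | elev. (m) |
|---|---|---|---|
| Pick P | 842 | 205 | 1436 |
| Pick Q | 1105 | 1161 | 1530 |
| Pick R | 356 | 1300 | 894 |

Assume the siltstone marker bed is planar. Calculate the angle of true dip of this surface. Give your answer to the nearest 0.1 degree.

Two edge vectors: Pick P→Pick Q = (263, 956, 94), Pick P→Pick R = (-486, 1095, -542).
Normal n = (Pick P→Pick Q) × (Pick P→Pick R) = (-621082, 96862, 752601).
So ∂z/∂x = −n_x/n_z = 0.82525 and ∂z/∂y = −n_y/n_z = −0.12870.
Gradient magnitude |∇z| = √(a² + b²) = √(0.68103 + 0.01656) = 0.83522.
True dip = arctan(0.83522) = 39.9°, dipping toward W (azimuth ≈ 279°).

39.9°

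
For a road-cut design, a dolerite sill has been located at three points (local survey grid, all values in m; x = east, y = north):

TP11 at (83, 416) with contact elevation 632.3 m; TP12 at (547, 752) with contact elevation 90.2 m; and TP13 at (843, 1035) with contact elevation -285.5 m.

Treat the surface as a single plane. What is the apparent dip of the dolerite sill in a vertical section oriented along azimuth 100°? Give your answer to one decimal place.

Two edge vectors: TP11→TP12 = (464, 336, -542.1), TP11→TP13 = (760, 619, -917.8).
Normal n = (TP11→TP12) × (TP11→TP13) = (27179.1, 13863.2, 31856).
So ∂z/∂x = −n_x/n_z = −0.85319 and ∂z/∂y = −n_y/n_z = −0.43518.
Unit vector along 100° is (sin 100°, cos 100°) = (0.9848, -0.1736).
Slope in that direction = a·(0.9848) + b·(-0.1736) = −0.76466.
Apparent dip = arctan|0.76466| = 37.4° (true dip is 43.8°, so apparent ≤ true as expected).

37.4°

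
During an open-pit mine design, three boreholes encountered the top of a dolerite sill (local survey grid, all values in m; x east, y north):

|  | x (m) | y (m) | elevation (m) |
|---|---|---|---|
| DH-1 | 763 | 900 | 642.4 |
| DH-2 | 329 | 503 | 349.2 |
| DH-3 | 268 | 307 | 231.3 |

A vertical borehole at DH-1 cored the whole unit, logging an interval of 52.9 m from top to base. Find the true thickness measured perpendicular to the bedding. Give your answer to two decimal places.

45.87 m

Two edge vectors: DH-1→DH-2 = (-434, -397, -293.2), DH-1→DH-3 = (-495, -593, -411.1).
Normal n = (DH-1→DH-2) × (DH-1→DH-3) = (-10660.9, -33283.4, 60847).
So ∂z/∂x = −n_x/n_z = 0.17521 and ∂z/∂y = −n_y/n_z = 0.54700.
|∇z| = √(a²+b²) = 0.57438, so dip δ = arctan(0.57438) = 29.87°.
True thickness = vertical thickness × cos δ = 52.9 × cos 29.87° = 45.87 m.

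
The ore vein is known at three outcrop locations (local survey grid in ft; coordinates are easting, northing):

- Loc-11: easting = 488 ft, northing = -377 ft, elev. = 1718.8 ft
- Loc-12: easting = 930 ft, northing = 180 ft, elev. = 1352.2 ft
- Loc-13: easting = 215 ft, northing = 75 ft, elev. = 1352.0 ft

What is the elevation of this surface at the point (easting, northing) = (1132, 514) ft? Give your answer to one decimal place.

1125.5 ft

Let the plane be z = a·easting + b·northing + c.
Loc-12−Loc-11: 442a + 557b = −366.6;  Loc-13−Loc-11: −273a + 452b = −366.8.
Solving gives a = 0.109720, b = −0.745236.
Then c = 1718.8 − a·488 − b·-377 = 1384.30.
At (1132, 514): z = 124.2 − 383.1 + 1384.30 = 1125.5 ft.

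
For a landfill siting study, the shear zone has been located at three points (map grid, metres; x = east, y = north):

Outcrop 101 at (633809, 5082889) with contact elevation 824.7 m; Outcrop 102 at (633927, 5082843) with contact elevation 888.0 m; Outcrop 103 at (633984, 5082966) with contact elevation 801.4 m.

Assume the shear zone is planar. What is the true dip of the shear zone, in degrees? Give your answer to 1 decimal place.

Let the plane be z = a·x + b·y + c.
Outcrop 102−Outcrop 101: 118a − 46b = 63.3;  Outcrop 103−Outcrop 101: 175a + 77b = −23.3.
Solving gives a = 0.22189, b = −0.80689.
Gradient magnitude |∇z| = √(a² + b²) = √(0.04923 + 0.65107) = 0.83685.
True dip = arctan(0.83685) = 39.9°, dipping toward NNW (azimuth ≈ 345°).

39.9°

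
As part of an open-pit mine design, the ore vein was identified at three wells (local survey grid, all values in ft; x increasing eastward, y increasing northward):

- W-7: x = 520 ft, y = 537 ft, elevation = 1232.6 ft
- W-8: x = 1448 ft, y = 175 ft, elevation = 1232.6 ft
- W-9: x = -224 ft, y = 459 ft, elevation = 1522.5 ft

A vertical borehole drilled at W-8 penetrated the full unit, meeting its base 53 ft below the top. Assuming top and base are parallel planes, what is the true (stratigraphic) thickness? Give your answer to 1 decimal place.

40.5 ft

Let the plane be z = a·x + b·y + c.
W-8−W-7: 928a − 362b = 0;  W-9−W-7: −744a − 78b = 289.9.
Solving gives a = −0.30711, b = −0.78729.
|∇z| = √(a²+b²) = 0.84507, so dip δ = arctan(0.84507) = 40.20°.
True thickness = vertical thickness × cos δ = 53 × cos 40.20° = 40.5 ft.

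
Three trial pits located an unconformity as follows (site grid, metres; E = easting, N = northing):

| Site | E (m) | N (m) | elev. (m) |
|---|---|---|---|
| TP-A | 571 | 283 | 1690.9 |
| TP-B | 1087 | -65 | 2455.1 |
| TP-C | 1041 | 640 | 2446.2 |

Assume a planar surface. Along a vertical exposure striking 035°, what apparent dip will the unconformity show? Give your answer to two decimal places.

Two edge vectors: TP-A→TP-B = (516, -348, 764.2), TP-A→TP-C = (470, 357, 755.3).
Normal n = (TP-A→TP-B) × (TP-A→TP-C) = (-535663.8, -30560.8, 347772).
So ∂z/∂E = −n_x/n_z = 1.54027 and ∂z/∂N = −n_y/n_z = 0.08788.
Unit vector along 035° is (sin 35°, cos 35°) = (0.5736, 0.8192).
Slope in that direction = a·(0.5736) + b·(0.8192) = 0.95545.
Apparent dip = arctan|0.95545| = 43.69° (true dip is 57.0°, so apparent ≤ true as expected).

43.69°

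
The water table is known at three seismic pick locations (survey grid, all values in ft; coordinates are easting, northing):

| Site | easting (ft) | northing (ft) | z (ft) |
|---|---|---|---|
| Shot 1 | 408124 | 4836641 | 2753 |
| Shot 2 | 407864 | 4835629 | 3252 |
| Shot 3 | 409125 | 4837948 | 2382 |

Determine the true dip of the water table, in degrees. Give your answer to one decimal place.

36.0°

Let the plane be z = a·easting + b·northing + c.
Shot 2−Shot 1: −260a − 1012b = 499;  Shot 3−Shot 1: 1001a + 1307b = −371.
Solving gives a = 0.41109, b = −0.59870.
Gradient magnitude |∇z| = √(a² + b²) = √(0.16899 + 0.35844) = 0.72625.
True dip = arctan(0.72625) = 36.0°, dipping toward NW (azimuth ≈ 326°).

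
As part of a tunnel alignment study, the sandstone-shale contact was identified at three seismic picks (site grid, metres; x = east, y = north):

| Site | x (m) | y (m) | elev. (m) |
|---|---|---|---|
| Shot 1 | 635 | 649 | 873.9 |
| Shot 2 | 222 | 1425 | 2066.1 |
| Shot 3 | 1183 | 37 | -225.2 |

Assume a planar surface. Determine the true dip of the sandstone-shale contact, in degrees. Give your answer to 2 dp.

53.65°

Let the plane be z = a·x + b·y + c.
Shot 2−Shot 1: −413a + 776b = 1192.2;  Shot 3−Shot 1: 548a − 612b = −1099.1.
Solving gives a = −0.71467, b = 1.15598.
Gradient magnitude |∇z| = √(a² + b²) = √(0.51076 + 1.33629) = 1.35906.
True dip = arctan(1.35906) = 53.65°, dipping toward SSE (azimuth ≈ 148°).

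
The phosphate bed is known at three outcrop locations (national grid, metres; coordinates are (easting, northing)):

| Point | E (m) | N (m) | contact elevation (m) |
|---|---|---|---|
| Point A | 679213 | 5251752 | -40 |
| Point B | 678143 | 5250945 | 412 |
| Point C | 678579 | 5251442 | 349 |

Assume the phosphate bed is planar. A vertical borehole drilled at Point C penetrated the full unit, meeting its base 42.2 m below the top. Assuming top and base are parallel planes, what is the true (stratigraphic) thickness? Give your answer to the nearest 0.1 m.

Two edge vectors: Point A→Point B = (-1070, -807, 452), Point A→Point C = (-634, -310, 389).
Normal n = (Point A→Point B) × (Point A→Point C) = (-173803, 129662, -179938).
So ∂z/∂E = −n_x/n_z = −0.96590 and ∂z/∂N = −n_y/n_z = 0.72059.
|∇z| = √(a²+b²) = 1.20508, so dip δ = arctan(1.20508) = 50.31°.
True thickness = vertical thickness × cos δ = 42.2 × cos 50.31° = 26.9 m.

26.9 m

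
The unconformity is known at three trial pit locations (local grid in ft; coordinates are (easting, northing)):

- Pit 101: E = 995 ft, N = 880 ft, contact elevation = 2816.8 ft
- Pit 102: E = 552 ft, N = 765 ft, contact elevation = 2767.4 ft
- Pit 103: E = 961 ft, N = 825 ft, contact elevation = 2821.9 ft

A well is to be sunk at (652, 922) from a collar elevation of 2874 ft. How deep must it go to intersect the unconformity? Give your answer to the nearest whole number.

121 ft

Two edge vectors: Pit 101→Pit 102 = (-443, -115, -49.4), Pit 101→Pit 103 = (-34, -55, 5.1).
Normal n = (Pit 101→Pit 102) × (Pit 101→Pit 103) = (-3303.5, 3938.9, 20455).
So ∂z/∂E = −n_x/n_z = 0.16150 and ∂z/∂N = −n_y/n_z = −0.19256.
Intercept c from Pit 101: 2816.8 − 160.69 + 169.46 = 2825.56.
At (652, 922): z_contact = 105.3 − 177.5 + 2825.56 = 2753.3 ft.
Depth below ground = 2874 − 2753.3 = 121 ft.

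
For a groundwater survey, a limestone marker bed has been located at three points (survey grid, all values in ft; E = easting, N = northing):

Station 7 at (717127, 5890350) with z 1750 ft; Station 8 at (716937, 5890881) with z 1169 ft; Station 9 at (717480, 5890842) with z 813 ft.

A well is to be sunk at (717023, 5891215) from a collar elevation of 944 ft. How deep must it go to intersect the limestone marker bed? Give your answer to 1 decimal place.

295.3 ft

Let the plane be z = a·E + b·N + c.
Station 8−Station 7: −190a + 531b = −581;  Station 9−Station 7: 353a + 492b = −937.
Solving gives a = −0.753569483, b = −1.363800757.
Then c = 1750 − a·717127 − b·5890350 = 8575418.81.
At (717023, 5891215): z_contact = −540326.65 − 8034443.48 + 8575418.81 = 648.68 ft.
Depth below ground = 944 − 648.68 = 295.3 ft.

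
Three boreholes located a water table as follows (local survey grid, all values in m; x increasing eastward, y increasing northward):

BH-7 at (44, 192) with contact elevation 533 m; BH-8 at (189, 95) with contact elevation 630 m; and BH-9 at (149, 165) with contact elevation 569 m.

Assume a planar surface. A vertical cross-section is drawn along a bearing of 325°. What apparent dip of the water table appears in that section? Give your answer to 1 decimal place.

Two edge vectors: BH-7→BH-8 = (145, -97, 97), BH-7→BH-9 = (105, -27, 36).
Normal n = (BH-7→BH-8) × (BH-7→BH-9) = (-873, 4965, 6270).
So ∂z/∂x = −n_x/n_z = 0.13923 and ∂z/∂y = −n_y/n_z = −0.79187.
Unit vector along 325° is (sin 325°, cos 325°) = (-0.5736, 0.8192).
Slope in that direction = a·(-0.5736) + b·(0.8192) = −0.72852.
Apparent dip = arctan|0.72852| = 36.1° (true dip is 38.8°, so apparent ≤ true as expected).

36.1°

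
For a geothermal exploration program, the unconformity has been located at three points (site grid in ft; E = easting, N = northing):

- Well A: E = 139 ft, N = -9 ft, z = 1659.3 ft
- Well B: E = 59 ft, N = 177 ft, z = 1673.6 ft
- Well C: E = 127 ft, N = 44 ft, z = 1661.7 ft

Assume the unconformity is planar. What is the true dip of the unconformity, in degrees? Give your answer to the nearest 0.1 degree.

8.8°

Two edge vectors: Well A→Well B = (-80, 186, 14.3), Well A→Well C = (-12, 53, 2.4).
Normal n = (Well A→Well B) × (Well A→Well C) = (-311.5, 20.4, -2008).
So ∂z/∂E = −n_x/n_z = −0.15513 and ∂z/∂N = −n_y/n_z = 0.01016.
Gradient magnitude |∇z| = √(a² + b²) = √(0.02407 + 0.00010) = 0.15546.
True dip = arctan(0.15546) = 8.8°, dipping toward E (azimuth ≈ 094°).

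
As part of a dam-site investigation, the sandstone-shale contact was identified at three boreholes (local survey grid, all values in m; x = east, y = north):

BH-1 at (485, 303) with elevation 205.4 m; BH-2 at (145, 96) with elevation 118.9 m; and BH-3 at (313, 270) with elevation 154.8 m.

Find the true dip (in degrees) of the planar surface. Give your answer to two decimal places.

18.09°

Let the plane be z = a·x + b·y + c.
BH-2−BH-1: −340a − 207b = −86.5;  BH-3−BH-1: −172a − 33b = −50.6.
Solving gives a = 0.31249, b = −0.09539.
Gradient magnitude |∇z| = √(a² + b²) = √(0.09765 + 0.00910) = 0.32672.
True dip = arctan(0.32672) = 18.09°, dipping toward WNW (azimuth ≈ 287°).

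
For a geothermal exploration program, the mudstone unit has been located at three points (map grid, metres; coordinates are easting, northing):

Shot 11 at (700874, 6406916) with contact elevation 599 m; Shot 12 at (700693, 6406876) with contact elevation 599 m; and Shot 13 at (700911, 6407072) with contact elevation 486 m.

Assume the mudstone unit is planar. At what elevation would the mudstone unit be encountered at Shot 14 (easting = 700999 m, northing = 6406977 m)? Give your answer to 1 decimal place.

573.5 m

Let the plane be z = a·easting + b·northing + c.
Shot 12−Shot 11: −181a − 40b = 0;  Shot 13−Shot 11: 37a + 156b = −113.
Solving gives a = 0.168934071, b = −0.764426671.
Then c = 599 − a·700874 − b·6406916 = 4779814.97.
At (700999, 6406977): z = 118422.6 − 4897664.1 + 4779814.97 = 573.5 m.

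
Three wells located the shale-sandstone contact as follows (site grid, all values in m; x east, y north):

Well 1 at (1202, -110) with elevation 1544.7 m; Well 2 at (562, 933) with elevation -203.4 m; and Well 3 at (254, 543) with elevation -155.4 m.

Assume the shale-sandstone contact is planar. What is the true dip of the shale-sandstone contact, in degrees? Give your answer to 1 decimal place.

Let the plane be z = a·x + b·y + c.
Well 2−Well 1: −640a + 1043b = −1748.1;  Well 3−Well 1: −948a + 653b = −1700.1.
Solving gives a = 1.10660, b = −0.99701.
Gradient magnitude |∇z| = √(a² + b²) = √(1.22456 + 0.99402) = 1.48949.
True dip = arctan(1.48949) = 56.1°, dipping toward NW (azimuth ≈ 312°).

56.1°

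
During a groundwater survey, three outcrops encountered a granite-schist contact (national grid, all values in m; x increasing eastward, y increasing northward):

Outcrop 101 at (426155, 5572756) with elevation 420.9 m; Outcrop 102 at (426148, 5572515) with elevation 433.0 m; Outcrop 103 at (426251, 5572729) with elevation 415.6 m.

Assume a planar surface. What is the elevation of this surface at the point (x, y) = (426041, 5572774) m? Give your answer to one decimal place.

427.9 m

Two edge vectors: Outcrop 101→Outcrop 102 = (-7, -241, 12.1), Outcrop 101→Outcrop 103 = (96, -27, -5.3).
Normal n = (Outcrop 101→Outcrop 102) × (Outcrop 101→Outcrop 103) = (1604, 1124.5, 23325).
So ∂z/∂x = −n_x/n_z = −0.068767417 and ∂z/∂y = −n_y/n_z = −0.048210075.
Intercept c from Outcrop 101: 420.9 + 29305.58 + 268662.98 = 298389.46.
At (426041, 5572774): z = −29297.7 − 268663.9 + 298389.46 = 427.9 m.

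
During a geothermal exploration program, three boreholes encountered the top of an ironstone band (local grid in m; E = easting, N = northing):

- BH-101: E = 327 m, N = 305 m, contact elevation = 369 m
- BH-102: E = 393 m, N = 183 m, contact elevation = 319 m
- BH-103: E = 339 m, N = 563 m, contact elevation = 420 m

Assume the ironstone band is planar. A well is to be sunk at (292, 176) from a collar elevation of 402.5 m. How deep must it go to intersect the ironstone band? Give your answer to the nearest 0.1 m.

48.5 m

Let the plane be z = a·E + b·N + c.
BH-102−BH-101: 66a − 122b = −50;  BH-103−BH-101: 12a + 258b = 51.
Solving gives a = −0.36113, b = 0.21447.
Then c = 369 − a·327 − b·305 = 421.68.
At (292, 176): z_contact = −105.45 + 37.75 + 421.68 = 353.97 m.
Depth below ground = 402.5 − 353.97 = 48.5 m.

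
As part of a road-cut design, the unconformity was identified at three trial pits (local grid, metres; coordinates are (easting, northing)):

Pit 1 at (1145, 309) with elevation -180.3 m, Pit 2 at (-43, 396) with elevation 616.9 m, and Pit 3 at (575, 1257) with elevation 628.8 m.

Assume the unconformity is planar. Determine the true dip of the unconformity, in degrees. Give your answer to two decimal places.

Let the plane be z = a·E + b·N + c.
Pit 2−Pit 1: −1188a + 87b = 797.2;  Pit 3−Pit 1: −570a + 948b = 809.1.
Solving gives a = −0.63657, b = 0.47073.
Gradient magnitude |∇z| = √(a² + b²) = √(0.40522 + 0.22159) = 0.79171.
True dip = arctan(0.79171) = 38.37°, dipping toward SE (azimuth ≈ 126°).

38.37°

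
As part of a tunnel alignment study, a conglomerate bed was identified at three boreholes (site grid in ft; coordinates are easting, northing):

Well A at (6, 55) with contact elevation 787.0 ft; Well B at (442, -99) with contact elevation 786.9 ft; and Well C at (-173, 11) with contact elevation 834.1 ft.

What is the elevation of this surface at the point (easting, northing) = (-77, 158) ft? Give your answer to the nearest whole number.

755 ft

Two edge vectors: Well A→Well B = (436, -154, -0.1), Well A→Well C = (-179, -44, 47.1).
Normal n = (Well A→Well B) × (Well A→Well C) = (-7257.8, -20517.7, -46750).
So ∂z/∂easting = −n_x/n_z = −0.15525 and ∂z/∂northing = −n_y/n_z = −0.43888.
Intercept c from Well A: 787 + 0.93 + 24.14 = 812.07.
At (-77, 158): z = 12.0 − 69.3 + 812.07 = 754.7 ft.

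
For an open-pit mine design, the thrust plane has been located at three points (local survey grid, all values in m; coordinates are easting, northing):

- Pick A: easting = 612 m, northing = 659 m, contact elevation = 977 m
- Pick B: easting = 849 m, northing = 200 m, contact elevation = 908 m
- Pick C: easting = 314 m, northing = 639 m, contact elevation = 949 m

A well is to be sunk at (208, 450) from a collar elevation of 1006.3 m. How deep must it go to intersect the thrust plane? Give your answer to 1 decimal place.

Let the plane be z = a·easting + b·northing + c.
Pick B−Pick A: 237a − 459b = −69;  Pick C−Pick A: −298a − 20b = −28.
Solving gives a = 0.08106, b = 0.19218.
Then c = 977 − a·612 − b·659 = 800.74.
At (208, 450): z_contact = 16.86 + 86.48 + 800.74 = 904.09 m.
Depth below ground = 1006.3 − 904.09 = 102.2 m.

102.2 m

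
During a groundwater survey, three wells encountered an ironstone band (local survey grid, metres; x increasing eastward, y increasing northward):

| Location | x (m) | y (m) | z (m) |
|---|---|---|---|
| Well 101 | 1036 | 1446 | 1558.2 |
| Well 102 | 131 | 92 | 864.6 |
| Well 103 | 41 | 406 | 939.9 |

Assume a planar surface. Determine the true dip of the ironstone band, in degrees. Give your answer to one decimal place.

23.3°

Two edge vectors: Well 101→Well 102 = (-905, -1354, -693.6), Well 101→Well 103 = (-995, -1040, -618.3).
Normal n = (Well 101→Well 102) × (Well 101→Well 103) = (115834.2, 130570.5, -406030).
So ∂z/∂x = −n_x/n_z = 0.28528 and ∂z/∂y = −n_y/n_z = 0.32158.
Gradient magnitude |∇z| = √(a² + b²) = √(0.08139 + 0.10341) = 0.42988.
True dip = arctan(0.42988) = 23.3°, dipping toward SW (azimuth ≈ 222°).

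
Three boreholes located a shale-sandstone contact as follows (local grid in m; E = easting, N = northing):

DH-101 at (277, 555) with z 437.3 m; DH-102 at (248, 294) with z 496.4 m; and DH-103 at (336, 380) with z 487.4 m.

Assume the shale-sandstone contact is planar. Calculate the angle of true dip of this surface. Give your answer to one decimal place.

15.4°

Let the plane be z = a·E + b·N + c.
DH-102−DH-101: −29a − 261b = 59.1;  DH-103−DH-101: 59a − 175b = 50.1.
Solving gives a = 0.13352, b = −0.24127.
Gradient magnitude |∇z| = √(a² + b²) = √(0.01783 + 0.05821) = 0.27575.
True dip = arctan(0.27575) = 15.4°, dipping toward NNW (azimuth ≈ 331°).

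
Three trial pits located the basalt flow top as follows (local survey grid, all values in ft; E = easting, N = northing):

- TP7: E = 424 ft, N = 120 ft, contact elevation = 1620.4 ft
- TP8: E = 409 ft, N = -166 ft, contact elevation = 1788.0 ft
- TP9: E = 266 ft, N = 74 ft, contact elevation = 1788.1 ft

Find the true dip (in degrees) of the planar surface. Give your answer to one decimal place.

46.5°

Let the plane be z = a·E + b·N + c.
TP8−TP7: −15a − 286b = 167.6;  TP9−TP7: −158a − 46b = 167.7.
Solving gives a = −0.90459, b = −0.53857.
Gradient magnitude |∇z| = √(a² + b²) = √(0.81829 + 0.29006) = 1.05278.
True dip = arctan(1.05278) = 46.5°, dipping toward ENE (azimuth ≈ 059°).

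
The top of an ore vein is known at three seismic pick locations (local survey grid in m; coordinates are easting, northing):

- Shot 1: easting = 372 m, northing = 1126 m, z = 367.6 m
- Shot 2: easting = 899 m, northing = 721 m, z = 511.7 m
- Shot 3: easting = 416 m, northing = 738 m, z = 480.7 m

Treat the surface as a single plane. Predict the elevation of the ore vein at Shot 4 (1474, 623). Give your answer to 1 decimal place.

570.8 m

Let the plane be z = a·easting + b·northing + c.
Shot 2−Shot 1: 527a − 405b = 144.1;  Shot 3−Shot 1: 44a − 388b = 113.1.
Solving gives a = 0.054139, b = −0.285355.
Then c = 367.6 − a·372 − b·1126 = 668.77.
At (1474, 623): z = 79.8 − 177.8 + 668.77 = 570.8 m.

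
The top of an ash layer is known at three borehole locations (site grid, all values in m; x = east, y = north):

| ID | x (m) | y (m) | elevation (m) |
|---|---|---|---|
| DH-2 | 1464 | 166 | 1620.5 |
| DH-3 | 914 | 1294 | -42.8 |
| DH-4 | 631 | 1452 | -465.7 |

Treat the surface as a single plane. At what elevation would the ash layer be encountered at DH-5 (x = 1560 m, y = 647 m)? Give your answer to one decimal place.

1216.0 m

Two edge vectors: DH-2→DH-3 = (-550, 1128, -1663.3), DH-2→DH-4 = (-833, 1286, -2086.2).
Normal n = (DH-2→DH-3) × (DH-2→DH-4) = (-214229.8, 238118.9, 232324).
So ∂z/∂x = −n_x/n_z = 0.922117 and ∂z/∂y = −n_y/n_z = −1.024943.
Intercept c from DH-2: 1620.5 − 1349.98 + 170.14 = 440.66.
At (1560, 647): z = 1438.5 − 663.1 + 440.66 = 1216.0 m.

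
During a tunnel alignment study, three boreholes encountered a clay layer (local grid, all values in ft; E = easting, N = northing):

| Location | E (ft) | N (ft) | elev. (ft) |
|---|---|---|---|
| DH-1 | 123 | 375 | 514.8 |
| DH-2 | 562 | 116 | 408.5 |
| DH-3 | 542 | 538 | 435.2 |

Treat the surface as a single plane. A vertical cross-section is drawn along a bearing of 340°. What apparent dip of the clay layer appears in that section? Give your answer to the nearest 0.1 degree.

7.0°

Two edge vectors: DH-1→DH-2 = (439, -259, -106.3), DH-1→DH-3 = (419, 163, -79.6).
Normal n = (DH-1→DH-2) × (DH-1→DH-3) = (37943.3, -9595.3, 180078).
So ∂z/∂E = −n_x/n_z = −0.21070 and ∂z/∂N = −n_y/n_z = 0.05328.
Unit vector along 340° is (sin 340°, cos 340°) = (-0.3420, 0.9397).
Slope in that direction = a·(-0.3420) + b·(0.9397) = 0.12214.
Apparent dip = arctan|0.12214| = 7.0° (true dip is 12.3°, so apparent ≤ true as expected).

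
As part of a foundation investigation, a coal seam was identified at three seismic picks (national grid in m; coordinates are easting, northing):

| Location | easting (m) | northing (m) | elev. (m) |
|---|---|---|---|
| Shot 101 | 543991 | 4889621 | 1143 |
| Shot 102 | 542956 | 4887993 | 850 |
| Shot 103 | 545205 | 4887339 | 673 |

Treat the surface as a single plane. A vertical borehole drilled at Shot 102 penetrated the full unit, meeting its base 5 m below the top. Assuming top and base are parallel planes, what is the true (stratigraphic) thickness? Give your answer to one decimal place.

4.9 m

Let the plane be z = a·easting + b·northing + c.
Shot 102−Shot 101: −1035a − 1628b = −293;  Shot 103−Shot 101: 1214a − 2282b = −470.
Solving gives a = −0.02225, b = 0.19412.
|∇z| = √(a²+b²) = 0.19539, so dip δ = arctan(0.19539) = 11.06°.
True thickness = vertical thickness × cos δ = 5 × cos 11.06° = 4.9 m.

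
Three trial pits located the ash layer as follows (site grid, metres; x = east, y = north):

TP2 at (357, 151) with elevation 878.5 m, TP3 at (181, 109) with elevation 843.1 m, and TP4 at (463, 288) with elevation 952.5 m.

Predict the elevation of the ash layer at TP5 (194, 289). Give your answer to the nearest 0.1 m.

Let the plane be z = a·x + b·y + c.
TP3−TP2: −176a − 42b = −35.4;  TP4−TP2: 106a + 137b = 74.
Solving gives a = 0.08860, b = 0.47160.
Then c = 878.5 − a·357 − b·151 = 775.66.
At (194, 289): z = 17.2 + 136.3 + 775.66 = 929.1 m.

929.1 m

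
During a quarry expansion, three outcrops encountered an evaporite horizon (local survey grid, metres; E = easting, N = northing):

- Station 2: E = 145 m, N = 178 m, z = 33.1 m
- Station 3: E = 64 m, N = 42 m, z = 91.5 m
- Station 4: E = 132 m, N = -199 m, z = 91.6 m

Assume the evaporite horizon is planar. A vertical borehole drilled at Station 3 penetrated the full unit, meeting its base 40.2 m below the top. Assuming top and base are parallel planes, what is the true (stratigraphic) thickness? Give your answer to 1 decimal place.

Let the plane be z = a·E + b·N + c.
Station 3−Station 2: −81a − 136b = 58.4;  Station 4−Station 2: −13a − 377b = 58.5.
Solving gives a = −0.48875, b = −0.13832.
|∇z| = √(a²+b²) = 0.50794, so dip δ = arctan(0.50794) = 26.93°.
True thickness = vertical thickness × cos δ = 40.2 × cos 26.93° = 35.8 m.

35.8 m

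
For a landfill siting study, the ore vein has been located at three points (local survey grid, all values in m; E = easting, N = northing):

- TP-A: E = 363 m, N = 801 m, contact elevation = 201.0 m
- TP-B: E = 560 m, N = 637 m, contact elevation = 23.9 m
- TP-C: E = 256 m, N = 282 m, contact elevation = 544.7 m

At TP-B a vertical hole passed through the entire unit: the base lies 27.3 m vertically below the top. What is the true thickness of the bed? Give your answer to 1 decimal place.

Let the plane be z = a·E + b·N + c.
TP-B−TP-A: 197a − 164b = −177.1;  TP-C−TP-A: −107a − 519b = 343.7.
Solving gives a = −1.23784, b = −0.40704.
|∇z| = √(a²+b²) = 1.30304, so dip δ = arctan(1.30304) = 52.50°.
True thickness = vertical thickness × cos δ = 27.3 × cos 52.50° = 16.6 m.

16.6 m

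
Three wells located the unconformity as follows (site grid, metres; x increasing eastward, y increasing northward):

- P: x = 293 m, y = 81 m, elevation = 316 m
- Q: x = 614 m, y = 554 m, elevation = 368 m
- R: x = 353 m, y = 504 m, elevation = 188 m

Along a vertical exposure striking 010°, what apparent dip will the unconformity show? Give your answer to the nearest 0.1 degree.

Let the plane be z = a·x + b·y + c.
Q−P: 321a + 473b = 52;  R−P: 60a + 423b = −128.
Solving gives a = 0.76851, b = −0.41161.
Unit vector along 010° is (sin 10°, cos 10°) = (0.1736, 0.9848).
Slope in that direction = a·(0.1736) + b·(0.9848) = −0.27191.
Apparent dip = arctan|0.27191| = 15.2° (true dip is 41.1°, so apparent ≤ true as expected).

15.2°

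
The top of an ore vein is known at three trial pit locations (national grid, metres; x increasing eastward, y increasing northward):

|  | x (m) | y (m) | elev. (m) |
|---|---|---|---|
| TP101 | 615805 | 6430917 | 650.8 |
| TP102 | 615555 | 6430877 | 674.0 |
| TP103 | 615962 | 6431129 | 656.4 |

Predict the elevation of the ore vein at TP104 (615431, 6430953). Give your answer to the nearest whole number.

Two edge vectors: TP101→TP102 = (-250, -40, 23.2), TP101→TP103 = (157, 212, 5.6).
Normal n = (TP101→TP102) × (TP101→TP103) = (-5142.4, 5042.4, -46720).
So ∂z/∂x = −n_x/n_z = −0.11006849 and ∂z/∂y = −n_y/n_z = 0.10792808.
Intercept c from TP101: 650.8 + 67780.73 − 694076.54 = −625645.01.
At (615431, 6430953): z = −67739.6 + 694080.4 − 625645.01 = 695.9 m.

696 m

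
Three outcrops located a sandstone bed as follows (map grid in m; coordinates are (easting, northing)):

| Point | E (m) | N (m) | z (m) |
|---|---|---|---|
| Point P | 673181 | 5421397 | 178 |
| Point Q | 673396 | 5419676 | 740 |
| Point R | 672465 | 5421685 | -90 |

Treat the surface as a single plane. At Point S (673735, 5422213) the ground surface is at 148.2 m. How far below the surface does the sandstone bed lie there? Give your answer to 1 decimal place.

68.9 m

Let the plane be z = a·E + b·N + c.
Point Q−Point P: 215a − 1721b = 562;  Point R−Point P: −716a + 288b = −268.
Solving gives a = 0.255804415, b = −0.294597357.
Then c = 178 − a·673181 − b·5421397 = 1425104.55.
At (673735, 5422213): z_contact = 172344.39 − 1597369.62 + 1425104.55 = 79.32 m.
Depth below ground = 148.2 − 79.32 = 68.9 m.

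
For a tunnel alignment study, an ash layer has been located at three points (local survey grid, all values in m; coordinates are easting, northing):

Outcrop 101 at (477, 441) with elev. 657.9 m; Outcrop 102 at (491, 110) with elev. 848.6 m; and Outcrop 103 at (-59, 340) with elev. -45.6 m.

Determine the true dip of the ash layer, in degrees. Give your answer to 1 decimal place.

56.3°

Let the plane be z = a·easting + b·northing + c.
Outcrop 102−Outcrop 101: 14a − 331b = 190.7;  Outcrop 103−Outcrop 101: −536a − 101b = −703.5.
Solving gives a = 1.40983, b = −0.51650.
Gradient magnitude |∇z| = √(a² + b²) = √(1.98761 + 0.26678) = 1.50146.
True dip = arctan(1.50146) = 56.3°, dipping toward WNW (azimuth ≈ 290°).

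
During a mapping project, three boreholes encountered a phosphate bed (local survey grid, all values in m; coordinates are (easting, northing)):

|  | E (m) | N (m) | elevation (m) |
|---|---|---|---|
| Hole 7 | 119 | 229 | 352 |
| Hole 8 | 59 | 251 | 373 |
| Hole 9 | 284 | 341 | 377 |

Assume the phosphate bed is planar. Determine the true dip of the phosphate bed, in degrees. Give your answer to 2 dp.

Let the plane be z = a·E + b·N + c.
Hole 8−Hole 7: −60a + 22b = 21;  Hole 9−Hole 7: 165a + 112b = 25.
Solving gives a = −0.17411, b = 0.47971.
Gradient magnitude |∇z| = √(a² + b²) = √(0.03031 + 0.23012) = 0.51033.
True dip = arctan(0.51033) = 27.04°, dipping toward SSE (azimuth ≈ 160°).

27.04°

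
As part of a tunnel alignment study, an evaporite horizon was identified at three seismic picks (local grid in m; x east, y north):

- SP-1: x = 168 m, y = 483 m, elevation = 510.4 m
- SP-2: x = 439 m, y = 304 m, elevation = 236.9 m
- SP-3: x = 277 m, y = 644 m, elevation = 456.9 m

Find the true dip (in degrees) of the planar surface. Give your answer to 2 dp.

Let the plane be z = a·x + b·y + c.
SP-2−SP-1: 271a − 179b = −273.5;  SP-3−SP-1: 109a + 161b = −53.5.
Solving gives a = −0.84904, b = 0.24252.
Gradient magnitude |∇z| = √(a² + b²) = √(0.72087 + 0.05881) = 0.88300.
True dip = arctan(0.88300) = 41.44°, dipping toward ESE (azimuth ≈ 106°).

41.44°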